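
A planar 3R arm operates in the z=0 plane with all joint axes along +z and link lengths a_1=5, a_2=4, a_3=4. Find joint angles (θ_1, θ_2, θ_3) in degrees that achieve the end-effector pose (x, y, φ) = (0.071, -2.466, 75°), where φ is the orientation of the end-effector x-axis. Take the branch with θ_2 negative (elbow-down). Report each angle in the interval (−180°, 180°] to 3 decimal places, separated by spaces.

-59.999 -90.007 -134.993

wrist centre = target − a_3·(cos φ, sin φ) = (-0.9643, -6.3297)
cos θ_2 = (40.9950−5²−4²)/(2·5·4) = -0.0001; θ_2 = -90.0072° (elbow-down)
β = atan2(-6.3297,-0.9643) = -98.6619°; ψ = atan2(-4.0000,4.9995) = -38.6626°
θ_1 = β − ψ = -59.9993°
θ_3 = φ − θ_1 − θ_2 = -134.9935° (wrapped to (-180°,180°])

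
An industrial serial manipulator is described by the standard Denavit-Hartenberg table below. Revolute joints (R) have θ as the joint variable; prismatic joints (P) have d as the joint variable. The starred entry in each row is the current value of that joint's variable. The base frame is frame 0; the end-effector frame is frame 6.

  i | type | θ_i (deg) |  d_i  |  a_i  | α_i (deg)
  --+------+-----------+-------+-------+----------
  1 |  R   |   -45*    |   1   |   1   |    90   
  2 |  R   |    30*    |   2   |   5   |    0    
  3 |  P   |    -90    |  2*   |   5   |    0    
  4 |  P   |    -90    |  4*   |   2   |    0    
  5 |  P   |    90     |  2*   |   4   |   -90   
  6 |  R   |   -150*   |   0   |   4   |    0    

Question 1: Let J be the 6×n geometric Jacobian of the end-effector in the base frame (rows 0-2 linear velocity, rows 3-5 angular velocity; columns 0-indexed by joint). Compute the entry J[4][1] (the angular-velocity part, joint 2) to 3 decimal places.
-0.707

axis z_1 = (-0.7071,-0.7071,0.0000); lever o_n−o_1 = (-4.6909,-12.2796,-3.2942)
cross product → J_v[:, 1] = (2.3294,-2.3294,5.3660)
J_ω[:, 1] = z_1
entry J[4][1] = -0.7071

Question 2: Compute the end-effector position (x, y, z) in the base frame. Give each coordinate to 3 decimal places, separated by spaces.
-3.984 -12.987 -2.294

after link 1: o_1 = (0.7071, -0.7071, 1.0000)
after link 2: o_2 = (2.3548, -5.1832, 3.5000)
after link 3: o_3 = (2.7083, -8.3652, -0.8301)
after link 4: o_4 = (-1.3449, -9.9688, -1.8301)
after link 5: o_5 = (-1.3449, -12.7973, -5.2942)
after link 6: o_6 = (-3.9838, -12.9867, -2.2942)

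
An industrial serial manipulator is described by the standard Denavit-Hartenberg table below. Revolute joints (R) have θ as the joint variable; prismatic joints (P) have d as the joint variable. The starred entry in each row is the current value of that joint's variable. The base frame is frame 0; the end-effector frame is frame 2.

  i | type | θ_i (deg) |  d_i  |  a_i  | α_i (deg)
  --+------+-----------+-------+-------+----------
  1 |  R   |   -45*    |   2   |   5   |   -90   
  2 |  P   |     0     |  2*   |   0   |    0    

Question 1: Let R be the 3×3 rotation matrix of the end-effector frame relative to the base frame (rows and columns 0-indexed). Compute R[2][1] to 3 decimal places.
-1.000

End-effector y-axis (col 1 of R) = (0.0000,0.0000,-1.0000)
R[2][1] = -1.0000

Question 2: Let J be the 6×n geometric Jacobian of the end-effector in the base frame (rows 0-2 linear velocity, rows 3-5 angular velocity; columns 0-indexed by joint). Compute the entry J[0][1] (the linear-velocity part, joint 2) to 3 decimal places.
prismatic axis z_1 = (0.7071,0.7071,0.0000)
J_v[:, 1] = z_1; J_ω[:, 1] = (0,0,0)
entry J[0][1] = 0.7071

0.707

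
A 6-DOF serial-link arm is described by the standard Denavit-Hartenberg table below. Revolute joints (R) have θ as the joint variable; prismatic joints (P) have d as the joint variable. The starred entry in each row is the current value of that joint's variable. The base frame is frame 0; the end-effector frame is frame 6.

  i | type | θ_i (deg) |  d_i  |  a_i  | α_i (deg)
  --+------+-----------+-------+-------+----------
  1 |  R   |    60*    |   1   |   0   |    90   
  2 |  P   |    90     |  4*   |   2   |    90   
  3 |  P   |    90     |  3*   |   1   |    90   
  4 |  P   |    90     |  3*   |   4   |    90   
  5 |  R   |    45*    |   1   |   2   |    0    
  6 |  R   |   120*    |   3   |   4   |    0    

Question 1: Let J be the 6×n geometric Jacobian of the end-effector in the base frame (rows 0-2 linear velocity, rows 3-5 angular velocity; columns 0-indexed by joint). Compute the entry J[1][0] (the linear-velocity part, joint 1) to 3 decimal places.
axis z_0 = ẑ; lever o_n−o_0 = (10.0695,-0.5591,8.4495)
cross product → J_v[:, 0] = (0.5591,10.0695,-0.0000)
J_ω[:, 0] = z_0
entry J[1][0] = 10.0695

10.069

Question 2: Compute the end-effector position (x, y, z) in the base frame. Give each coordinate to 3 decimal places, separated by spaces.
10.069 -0.559 8.449

after link 1: o_1 = (0.0000, 0.0000, 1.0000)
after link 2: o_2 = (3.4641, -2.0000, 3.0000)
after link 3: o_3 = (5.8301, 0.0981, 3.0000)
after link 4: o_4 = (7.8301, 3.5622, 6.0000)
after link 5: o_5 = (9.4033, 4.2869, 7.4142)
after link 6: o_6 = (10.0695, -0.5591, 8.4495)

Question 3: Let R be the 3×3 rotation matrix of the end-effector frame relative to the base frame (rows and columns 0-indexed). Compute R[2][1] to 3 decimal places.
End-effector y-axis (col 1 of R) = (-0.1294,-0.2241,-0.9659)
R[2][1] = -0.9659

-0.966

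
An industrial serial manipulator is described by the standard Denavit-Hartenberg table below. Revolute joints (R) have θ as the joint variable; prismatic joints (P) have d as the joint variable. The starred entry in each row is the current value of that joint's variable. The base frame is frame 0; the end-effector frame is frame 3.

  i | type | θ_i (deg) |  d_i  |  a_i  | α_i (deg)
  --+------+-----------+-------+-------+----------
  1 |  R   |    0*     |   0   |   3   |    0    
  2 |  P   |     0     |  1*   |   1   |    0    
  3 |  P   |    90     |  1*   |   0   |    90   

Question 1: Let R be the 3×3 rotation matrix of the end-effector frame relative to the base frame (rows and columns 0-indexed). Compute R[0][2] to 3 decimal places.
End-effector z-axis (col 2 of R) = (1.0000,-0.0000,0.0000)
R[0][2] = 1.0000

1.000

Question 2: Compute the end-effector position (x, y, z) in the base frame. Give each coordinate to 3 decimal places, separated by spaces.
after link 1: o_1 = (3.0000, 0.0000, 0.0000)
after link 2: o_2 = (4.0000, 0.0000, 1.0000)
after link 3: o_3 = (4.0000, 0.0000, 2.0000)

4.000 0.000 2.000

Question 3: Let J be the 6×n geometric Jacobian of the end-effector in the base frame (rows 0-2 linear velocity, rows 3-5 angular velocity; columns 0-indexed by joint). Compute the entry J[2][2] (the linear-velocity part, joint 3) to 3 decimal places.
prismatic axis z_2 = (0.0000,0.0000,1.0000)
J_v[:, 2] = z_2; J_ω[:, 2] = (0,0,0)
entry J[2][2] = 1.0000

1.000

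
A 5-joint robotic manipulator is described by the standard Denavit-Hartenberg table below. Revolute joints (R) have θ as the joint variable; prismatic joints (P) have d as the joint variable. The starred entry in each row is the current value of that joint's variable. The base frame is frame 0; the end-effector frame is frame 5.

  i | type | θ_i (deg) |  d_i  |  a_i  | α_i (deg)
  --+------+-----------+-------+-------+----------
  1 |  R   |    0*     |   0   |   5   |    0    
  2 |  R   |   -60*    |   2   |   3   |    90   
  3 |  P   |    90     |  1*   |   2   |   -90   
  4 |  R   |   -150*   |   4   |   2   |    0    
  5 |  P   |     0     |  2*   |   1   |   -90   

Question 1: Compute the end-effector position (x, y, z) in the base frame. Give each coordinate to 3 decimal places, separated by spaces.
after link 1: o_1 = (5.0000, 0.0000, 0.0000)
after link 2: o_2 = (6.5000, -2.5981, 2.0000)
after link 3: o_3 = (5.6340, -3.0981, 4.0000)
after link 4: o_4 = (2.7679, -0.1340, 2.2679)
after link 5: o_5 = (1.3349, 1.3481, 1.4019)

1.335 1.348 1.402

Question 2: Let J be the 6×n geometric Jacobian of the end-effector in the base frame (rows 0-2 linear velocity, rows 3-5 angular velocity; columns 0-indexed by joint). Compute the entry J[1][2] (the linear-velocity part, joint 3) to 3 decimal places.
-0.500

prismatic axis z_2 = (-0.8660,-0.5000,0.0000)
J_v[:, 2] = z_2; J_ω[:, 2] = (0,0,0)
entry J[1][2] = -0.5000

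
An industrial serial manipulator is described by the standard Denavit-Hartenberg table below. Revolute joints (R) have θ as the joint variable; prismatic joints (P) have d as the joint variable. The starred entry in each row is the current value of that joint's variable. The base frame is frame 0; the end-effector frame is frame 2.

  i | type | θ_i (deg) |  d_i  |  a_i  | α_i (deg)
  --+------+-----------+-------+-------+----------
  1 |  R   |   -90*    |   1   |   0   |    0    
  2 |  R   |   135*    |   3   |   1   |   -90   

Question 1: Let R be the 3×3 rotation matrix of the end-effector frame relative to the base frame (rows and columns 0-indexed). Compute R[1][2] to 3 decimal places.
0.707

End-effector z-axis (col 2 of R) = (-0.7071,0.7071,0.0000)
R[1][2] = 0.7071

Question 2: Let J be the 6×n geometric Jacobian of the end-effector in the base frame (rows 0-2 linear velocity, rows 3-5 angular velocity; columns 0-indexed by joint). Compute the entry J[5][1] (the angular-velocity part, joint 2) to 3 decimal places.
axis z_1 = (0.0000,0.0000,1.0000); lever o_n−o_1 = (0.7071,0.7071,3.0000)
cross product → J_v[:, 1] = (-0.7071,0.7071,0.0000)
J_ω[:, 1] = z_1
entry J[5][1] = 1.0000

1.000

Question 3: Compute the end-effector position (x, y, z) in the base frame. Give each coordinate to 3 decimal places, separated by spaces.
0.707 0.707 4.000

after link 1: o_1 = (0.0000, 0.0000, 1.0000)
after link 2: o_2 = (0.7071, 0.7071, 4.0000)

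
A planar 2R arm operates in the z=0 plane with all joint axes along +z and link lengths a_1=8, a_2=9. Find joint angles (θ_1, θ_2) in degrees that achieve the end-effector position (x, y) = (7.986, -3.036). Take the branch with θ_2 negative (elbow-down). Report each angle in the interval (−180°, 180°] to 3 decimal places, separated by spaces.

cos θ_2 = (72.9935−8²−9²)/(2·8·9) = -0.5000; θ_2 = -120.0030° (elbow-down)
β = atan2(-3.0360,7.9860) = -20.8151°; ψ = atan2(-7.7940,3.4996) = -65.8194°
θ_1 = β − ψ = 45.0043°

45.004 -120.003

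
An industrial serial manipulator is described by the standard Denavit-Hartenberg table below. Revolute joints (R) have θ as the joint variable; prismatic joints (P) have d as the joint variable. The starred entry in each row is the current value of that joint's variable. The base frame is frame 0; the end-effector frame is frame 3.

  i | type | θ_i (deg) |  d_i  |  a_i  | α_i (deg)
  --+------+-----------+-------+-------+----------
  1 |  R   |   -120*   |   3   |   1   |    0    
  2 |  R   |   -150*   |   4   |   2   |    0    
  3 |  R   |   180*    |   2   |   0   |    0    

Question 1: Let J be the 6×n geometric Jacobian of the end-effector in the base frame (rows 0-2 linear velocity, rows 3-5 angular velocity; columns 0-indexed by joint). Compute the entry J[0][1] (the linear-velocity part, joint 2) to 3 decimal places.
axis z_1 = (0.0000,0.0000,1.0000); lever o_n−o_1 = (-0.0000,2.0000,6.0000)
cross product → J_v[:, 1] = (-2.0000,-0.0000,0.0000)
J_ω[:, 1] = z_1
entry J[0][1] = -2.0000

-2.000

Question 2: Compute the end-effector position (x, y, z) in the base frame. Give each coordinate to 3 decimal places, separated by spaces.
-0.500 1.134 9.000

after link 1: o_1 = (-0.5000, -0.8660, 3.0000)
after link 2: o_2 = (-0.5000, 1.1340, 7.0000)
after link 3: o_3 = (-0.5000, 1.1340, 9.0000)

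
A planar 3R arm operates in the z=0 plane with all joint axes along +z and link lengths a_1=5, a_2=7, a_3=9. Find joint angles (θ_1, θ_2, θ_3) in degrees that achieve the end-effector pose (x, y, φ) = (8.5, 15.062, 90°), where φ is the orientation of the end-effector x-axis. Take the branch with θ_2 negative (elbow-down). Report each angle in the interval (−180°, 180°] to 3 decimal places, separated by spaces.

70.993 -60.002 79.009

wrist centre = target − a_3·(cos φ, sin φ) = (8.5000, 6.0620)
cos θ_2 = (108.9978−5²−7²)/(2·5·7) = 0.5000; θ_2 = -60.0020° (elbow-down)
β = atan2(6.0620,8.5000) = 35.4956°; ψ = atan2(-6.0623,8.4998) = -35.4976°
θ_1 = β − ψ = 70.9932°
θ_3 = φ − θ_1 − θ_2 = 79.0089° (wrapped to (-180°,180°])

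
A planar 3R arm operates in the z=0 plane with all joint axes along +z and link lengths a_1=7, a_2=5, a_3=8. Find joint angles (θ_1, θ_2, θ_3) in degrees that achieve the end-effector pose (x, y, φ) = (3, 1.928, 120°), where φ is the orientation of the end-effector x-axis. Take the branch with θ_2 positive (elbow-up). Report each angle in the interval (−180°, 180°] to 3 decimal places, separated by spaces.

-71.076 89.998 101.078

wrist centre = target − a_3·(cos φ, sin φ) = (7.0000, -5.0002)
cos θ_2 = (74.0020−7²−5²)/(2·7·5) = 0.0000; θ_2 = 89.9983° (elbow-up)
β = atan2(-5.0002,7.0000) = -35.5388°; ψ = atan2(5.0000,7.0001) = 35.5371°
θ_1 = β − ψ = -71.0759°
θ_3 = φ − θ_1 − θ_2 = 101.0776° (wrapped to (-180°,180°])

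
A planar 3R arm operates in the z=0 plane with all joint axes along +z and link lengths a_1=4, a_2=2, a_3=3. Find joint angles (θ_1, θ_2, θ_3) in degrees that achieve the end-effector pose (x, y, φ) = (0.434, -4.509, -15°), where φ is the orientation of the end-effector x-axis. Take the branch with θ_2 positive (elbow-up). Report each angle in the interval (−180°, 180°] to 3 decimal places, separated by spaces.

-149.992 89.993 44.999

wrist centre = target − a_3·(cos φ, sin φ) = (-2.4638, -3.7325)
cos θ_2 = (20.0021−4²−2²)/(2·4·2) = 0.0001; θ_2 = 89.9926° (elbow-up)
β = atan2(-3.7325,-2.4638) = -123.4280°; ψ = atan2(2.0000,4.0003) = 26.5636°
θ_1 = β − ψ = -149.9916°
θ_3 = φ − θ_1 − θ_2 = 44.9990° (wrapped to (-180°,180°])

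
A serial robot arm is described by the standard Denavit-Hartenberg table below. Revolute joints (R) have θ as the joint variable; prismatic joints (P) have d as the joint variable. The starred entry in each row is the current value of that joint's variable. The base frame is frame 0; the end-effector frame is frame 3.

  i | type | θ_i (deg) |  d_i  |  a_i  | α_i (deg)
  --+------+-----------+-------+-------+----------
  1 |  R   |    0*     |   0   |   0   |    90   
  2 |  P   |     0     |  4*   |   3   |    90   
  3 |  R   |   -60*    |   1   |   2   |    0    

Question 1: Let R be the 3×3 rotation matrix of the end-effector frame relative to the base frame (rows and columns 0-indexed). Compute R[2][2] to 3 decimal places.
End-effector z-axis (col 2 of R) = (0.0000,-0.0000,-1.0000)
R[2][2] = -1.0000

-1.000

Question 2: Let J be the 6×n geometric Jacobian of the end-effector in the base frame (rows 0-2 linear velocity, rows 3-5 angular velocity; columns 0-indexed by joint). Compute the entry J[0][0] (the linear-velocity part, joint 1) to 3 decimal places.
axis z_0 = ẑ; lever o_n−o_0 = (4.0000,-2.2679,-1.0000)
cross product → J_v[:, 0] = (2.2679,4.0000,-0.0000)
J_ω[:, 0] = z_0
entry J[0][0] = 2.2679

2.268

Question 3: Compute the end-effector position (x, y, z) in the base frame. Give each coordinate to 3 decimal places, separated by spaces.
after link 1: o_1 = (0.0000, 0.0000, 0.0000)
after link 2: o_2 = (3.0000, -4.0000, 0.0000)
after link 3: o_3 = (4.0000, -2.2679, -1.0000)

4.000 -2.268 -1.000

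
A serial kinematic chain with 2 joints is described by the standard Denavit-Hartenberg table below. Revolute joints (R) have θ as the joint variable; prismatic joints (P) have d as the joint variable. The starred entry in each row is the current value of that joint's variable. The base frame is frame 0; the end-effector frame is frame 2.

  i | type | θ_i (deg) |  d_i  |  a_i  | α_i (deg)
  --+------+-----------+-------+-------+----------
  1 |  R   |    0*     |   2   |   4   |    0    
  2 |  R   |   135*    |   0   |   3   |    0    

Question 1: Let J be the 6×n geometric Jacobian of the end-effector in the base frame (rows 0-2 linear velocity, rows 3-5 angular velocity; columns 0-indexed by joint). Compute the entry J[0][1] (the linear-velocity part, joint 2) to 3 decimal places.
axis z_1 = (0.0000,0.0000,1.0000); lever o_n−o_1 = (-2.1213,2.1213,0.0000)
cross product → J_v[:, 1] = (-2.1213,-2.1213,0.0000)
J_ω[:, 1] = z_1
entry J[0][1] = -2.1213

-2.121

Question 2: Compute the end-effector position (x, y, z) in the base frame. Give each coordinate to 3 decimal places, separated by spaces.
1.879 2.121 2.000

after link 1: o_1 = (4.0000, 0.0000, 2.0000)
after link 2: o_2 = (1.8787, 2.1213, 2.0000)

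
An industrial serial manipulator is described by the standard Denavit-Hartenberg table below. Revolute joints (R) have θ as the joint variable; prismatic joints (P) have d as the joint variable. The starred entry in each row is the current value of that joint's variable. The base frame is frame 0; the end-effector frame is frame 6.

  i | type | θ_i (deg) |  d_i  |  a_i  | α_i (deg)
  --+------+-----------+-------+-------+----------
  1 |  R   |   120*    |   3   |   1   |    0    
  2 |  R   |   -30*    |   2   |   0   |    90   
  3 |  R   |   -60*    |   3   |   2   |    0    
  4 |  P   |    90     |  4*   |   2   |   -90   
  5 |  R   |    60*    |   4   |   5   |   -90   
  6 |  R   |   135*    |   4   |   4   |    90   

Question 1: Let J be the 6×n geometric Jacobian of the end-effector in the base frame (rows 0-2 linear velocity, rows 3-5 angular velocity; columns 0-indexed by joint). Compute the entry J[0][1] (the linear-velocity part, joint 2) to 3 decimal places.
-0.087

axis z_1 = (0.0000,0.0000,1.0000); lever o_n−o_1 = (3.1194,0.0866,1.0934)
cross product → J_v[:, 1] = (-0.0866,3.1194,0.0000)
J_ω[:, 1] = z_1
entry J[0][1] = -0.0866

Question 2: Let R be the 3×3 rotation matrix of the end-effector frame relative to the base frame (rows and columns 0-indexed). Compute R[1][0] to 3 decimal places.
End-effector x-axis (col 0 of R) = (0.6124,0.0474,-0.7891)
R[1][0] = 0.0474

0.047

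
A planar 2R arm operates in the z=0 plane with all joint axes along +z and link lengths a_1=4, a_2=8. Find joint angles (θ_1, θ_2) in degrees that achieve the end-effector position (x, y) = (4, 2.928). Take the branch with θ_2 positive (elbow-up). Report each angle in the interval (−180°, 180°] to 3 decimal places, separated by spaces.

cos θ_2 = (24.5732−4²−8²)/(2·4·8) = -0.8660; θ_2 = 150.0021° (elbow-up)
β = atan2(2.9280,4.0000) = 36.2041°; ψ = atan2(3.9997,-2.9284) = 126.2092°
θ_1 = β − ψ = -90.0050°

-90.005 150.002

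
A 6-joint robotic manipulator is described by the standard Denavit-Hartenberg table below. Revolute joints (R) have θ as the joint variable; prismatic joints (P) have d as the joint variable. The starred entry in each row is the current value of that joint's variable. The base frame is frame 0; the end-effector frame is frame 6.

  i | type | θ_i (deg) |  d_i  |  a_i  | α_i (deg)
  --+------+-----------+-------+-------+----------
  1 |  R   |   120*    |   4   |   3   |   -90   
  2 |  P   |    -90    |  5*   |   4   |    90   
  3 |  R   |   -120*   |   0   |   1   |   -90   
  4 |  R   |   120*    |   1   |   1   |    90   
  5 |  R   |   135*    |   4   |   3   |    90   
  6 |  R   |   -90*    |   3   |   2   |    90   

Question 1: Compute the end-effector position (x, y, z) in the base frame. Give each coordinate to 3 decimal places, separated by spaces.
after link 1: o_1 = (-1.5000, 2.5981, 4.0000)
after link 2: o_2 = (-5.8301, 0.0981, 8.0000)
after link 3: o_3 = (-5.0801, 0.5311, 7.5000)
after link 4: o_4 = (-5.4551, 1.3146, 8.6160)
after link 5: o_5 = (-1.2244, 3.9453, 8.1908)
after link 6: o_6 = (-2.8190, 3.9913, 11.4242)

-2.819 3.991 11.424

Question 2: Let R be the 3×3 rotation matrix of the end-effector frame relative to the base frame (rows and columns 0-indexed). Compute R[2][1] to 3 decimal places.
0.789

End-effector y-axis (col 1 of R) = (-0.2652,0.5540,0.7891)
R[2][1] = 0.7891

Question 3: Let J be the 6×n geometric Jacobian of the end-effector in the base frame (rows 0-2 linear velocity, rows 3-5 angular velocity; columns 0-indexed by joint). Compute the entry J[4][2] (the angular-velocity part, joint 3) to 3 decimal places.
-0.866

axis z_2 = (0.5000,-0.8660,0.0000); lever o_n−o_2 = (3.0112,3.8932,3.4242)
cross product → J_v[:, 2] = (-2.9655,-1.7121,4.5543)
J_ω[:, 2] = z_2
entry J[4][2] = -0.8660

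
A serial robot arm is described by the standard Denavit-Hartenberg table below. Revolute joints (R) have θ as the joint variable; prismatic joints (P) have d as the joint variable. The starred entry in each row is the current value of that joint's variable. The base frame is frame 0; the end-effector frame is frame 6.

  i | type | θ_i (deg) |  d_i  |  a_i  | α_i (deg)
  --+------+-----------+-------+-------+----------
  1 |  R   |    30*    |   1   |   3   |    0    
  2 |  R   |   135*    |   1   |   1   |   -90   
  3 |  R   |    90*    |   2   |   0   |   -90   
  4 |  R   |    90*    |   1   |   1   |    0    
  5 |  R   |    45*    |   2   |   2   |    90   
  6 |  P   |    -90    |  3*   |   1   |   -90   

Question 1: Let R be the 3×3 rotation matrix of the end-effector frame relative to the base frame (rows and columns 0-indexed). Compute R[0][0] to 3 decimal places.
-0.966

End-effector x-axis (col 0 of R) = (-0.9659,0.2588,0.0000)
R[0][0] = -0.9659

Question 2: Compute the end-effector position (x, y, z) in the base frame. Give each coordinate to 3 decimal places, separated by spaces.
4.220 3.690 1.293

after link 1: o_1 = (2.5981, 1.5000, 1.0000)
after link 2: o_2 = (1.6322, 1.7588, 2.0000)
after link 3: o_3 = (1.1145, -0.1730, 2.0000)
after link 4: o_4 = (2.3393, 0.5341, 2.0000)
after link 5: o_5 = (4.6371, 1.3825, 3.4142)
after link 6: o_6 = (4.2202, 3.6903, 1.2929)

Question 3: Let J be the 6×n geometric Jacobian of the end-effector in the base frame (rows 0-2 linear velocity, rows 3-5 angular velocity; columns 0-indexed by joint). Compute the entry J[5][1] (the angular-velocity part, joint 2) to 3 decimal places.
1.000

axis z_1 = (0.0000,0.0000,1.0000); lever o_n−o_1 = (1.6222,2.1903,0.2929)
cross product → J_v[:, 1] = (-2.1903,1.6222,0.0000)
J_ω[:, 1] = z_1
entry J[5][1] = 1.0000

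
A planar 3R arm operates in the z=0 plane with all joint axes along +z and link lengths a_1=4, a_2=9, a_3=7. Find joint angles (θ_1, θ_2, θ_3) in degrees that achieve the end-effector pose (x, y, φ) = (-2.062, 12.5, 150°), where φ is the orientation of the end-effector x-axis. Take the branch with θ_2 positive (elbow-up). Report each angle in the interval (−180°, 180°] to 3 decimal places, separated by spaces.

0.000 89.999 60.001

wrist centre = target − a_3·(cos φ, sin φ) = (4.0002, 9.0000)
cos θ_2 = (97.0014−4²−9²)/(2·4·9) = 0.0000; θ_2 = 89.9989° (elbow-up)
β = atan2(9.0000,4.0002) = 66.0366°; ψ = atan2(9.0000,4.0002) = 66.0366°
θ_1 = β − ψ = 0.0000°
θ_3 = φ − θ_1 − θ_2 = 60.0011° (wrapped to (-180°,180°])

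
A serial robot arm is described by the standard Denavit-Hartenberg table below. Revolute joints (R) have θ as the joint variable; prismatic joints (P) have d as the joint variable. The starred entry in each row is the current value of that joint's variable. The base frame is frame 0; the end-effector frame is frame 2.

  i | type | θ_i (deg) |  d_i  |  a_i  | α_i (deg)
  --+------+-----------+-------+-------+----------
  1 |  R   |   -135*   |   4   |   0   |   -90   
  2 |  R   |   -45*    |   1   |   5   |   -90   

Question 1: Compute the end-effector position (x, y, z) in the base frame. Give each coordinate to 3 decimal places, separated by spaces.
after link 1: o_1 = (0.0000, 0.0000, 4.0000)
after link 2: o_2 = (-1.7929, -3.2071, 7.5355)

-1.793 -3.207 7.536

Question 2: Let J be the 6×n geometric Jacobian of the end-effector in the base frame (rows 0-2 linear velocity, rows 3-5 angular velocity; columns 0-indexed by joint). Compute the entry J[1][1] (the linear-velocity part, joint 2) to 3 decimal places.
-2.500

axis z_1 = (0.7071,-0.7071,0.0000); lever o_n−o_1 = (-1.7929,-3.2071,3.5355)
cross product → J_v[:, 1] = (-2.5000,-2.5000,-3.5355)
J_ω[:, 1] = z_1
entry J[1][1] = -2.5000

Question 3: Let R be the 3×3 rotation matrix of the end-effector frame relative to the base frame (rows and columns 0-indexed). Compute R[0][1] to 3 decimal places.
End-effector y-axis (col 1 of R) = (-0.7071,0.7071,-0.0000)
R[0][1] = -0.7071

-0.707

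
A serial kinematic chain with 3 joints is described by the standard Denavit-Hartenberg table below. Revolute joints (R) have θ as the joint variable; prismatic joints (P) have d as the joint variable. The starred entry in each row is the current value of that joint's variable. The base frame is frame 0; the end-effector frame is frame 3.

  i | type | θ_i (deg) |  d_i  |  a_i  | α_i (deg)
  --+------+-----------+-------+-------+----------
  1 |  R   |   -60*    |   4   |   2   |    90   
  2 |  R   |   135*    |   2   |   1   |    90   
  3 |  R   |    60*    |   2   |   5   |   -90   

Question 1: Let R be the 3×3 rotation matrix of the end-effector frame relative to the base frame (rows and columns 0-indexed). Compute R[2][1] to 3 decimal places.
End-effector y-axis (col 1 of R) = (-0.3536,0.6124,-0.7071)
R[2][1] = -0.7071

-0.707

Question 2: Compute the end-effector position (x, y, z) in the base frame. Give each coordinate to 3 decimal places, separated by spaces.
-5.012 -3.979 7.889

after link 1: o_1 = (1.0000, -1.7321, 4.0000)
after link 2: o_2 = (-1.0856, -2.1197, 4.7071)
after link 3: o_3 = (-5.0124, -3.9786, 7.8891)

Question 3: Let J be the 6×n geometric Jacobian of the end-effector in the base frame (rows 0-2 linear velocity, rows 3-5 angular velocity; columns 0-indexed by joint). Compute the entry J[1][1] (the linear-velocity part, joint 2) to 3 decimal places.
axis z_1 = (-0.8660,-0.5000,0.0000); lever o_n−o_1 = (-6.0124,-2.2465,3.8891)
cross product → J_v[:, 1] = (-1.9445,3.3680,-1.0607)
J_ω[:, 1] = z_1
entry J[1][1] = 3.3680

3.368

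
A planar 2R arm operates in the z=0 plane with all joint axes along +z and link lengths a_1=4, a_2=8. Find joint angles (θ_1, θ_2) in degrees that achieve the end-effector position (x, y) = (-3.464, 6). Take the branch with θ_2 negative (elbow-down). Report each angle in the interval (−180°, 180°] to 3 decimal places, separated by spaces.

cos θ_2 = (47.9993−4²−8²)/(2·4·8) = -0.5000; θ_2 = -120.0007° (elbow-down)
β = atan2(6.0000,-3.4640) = 119.9993°; ψ = atan2(-6.9282,-0.0001) = -90.0007°
θ_1 = β − ψ = 210.0000°

-150.000 -120.001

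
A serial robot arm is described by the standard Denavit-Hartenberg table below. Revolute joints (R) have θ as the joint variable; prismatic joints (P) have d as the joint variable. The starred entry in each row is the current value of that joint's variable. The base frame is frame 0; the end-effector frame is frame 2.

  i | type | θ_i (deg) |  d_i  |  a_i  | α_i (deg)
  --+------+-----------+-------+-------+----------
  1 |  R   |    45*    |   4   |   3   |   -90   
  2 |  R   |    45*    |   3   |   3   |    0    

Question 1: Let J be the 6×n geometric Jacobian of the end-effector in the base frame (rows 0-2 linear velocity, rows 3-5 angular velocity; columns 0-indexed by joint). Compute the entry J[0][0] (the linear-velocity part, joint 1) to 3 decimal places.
-5.743

axis z_0 = ẑ; lever o_n−o_0 = (1.5000,5.7426,1.8787)
cross product → J_v[:, 0] = (-5.7426,1.5000,0.0000)
J_ω[:, 0] = z_0
entry J[0][0] = -5.7426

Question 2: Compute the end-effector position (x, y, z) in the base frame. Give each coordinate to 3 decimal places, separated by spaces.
1.500 5.743 1.879

after link 1: o_1 = (2.1213, 2.1213, 4.0000)
after link 2: o_2 = (1.5000, 5.7426, 1.8787)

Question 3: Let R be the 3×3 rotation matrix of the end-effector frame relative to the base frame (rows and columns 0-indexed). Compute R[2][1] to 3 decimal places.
-0.707

End-effector y-axis (col 1 of R) = (-0.5000,-0.5000,-0.7071)
R[2][1] = -0.7071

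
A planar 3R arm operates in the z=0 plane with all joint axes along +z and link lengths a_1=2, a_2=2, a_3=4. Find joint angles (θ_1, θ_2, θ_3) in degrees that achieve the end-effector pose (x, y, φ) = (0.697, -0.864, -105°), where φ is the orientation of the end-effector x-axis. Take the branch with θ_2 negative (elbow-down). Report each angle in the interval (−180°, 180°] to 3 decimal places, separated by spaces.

wrist centre = target − a_3·(cos φ, sin φ) = (1.7323, 2.9997)
cos θ_2 = (11.9990−2²−2²)/(2·2·2) = 0.4999; θ_2 = -60.0083° (elbow-down)
β = atan2(2.9997,1.7323) = 59.9943°; ψ = atan2(-1.7322,2.9998) = -30.0041°
θ_1 = β − ψ = 89.9984°
θ_3 = φ − θ_1 − θ_2 = -134.9902° (wrapped to (-180°,180°])

89.998 -60.008 -134.990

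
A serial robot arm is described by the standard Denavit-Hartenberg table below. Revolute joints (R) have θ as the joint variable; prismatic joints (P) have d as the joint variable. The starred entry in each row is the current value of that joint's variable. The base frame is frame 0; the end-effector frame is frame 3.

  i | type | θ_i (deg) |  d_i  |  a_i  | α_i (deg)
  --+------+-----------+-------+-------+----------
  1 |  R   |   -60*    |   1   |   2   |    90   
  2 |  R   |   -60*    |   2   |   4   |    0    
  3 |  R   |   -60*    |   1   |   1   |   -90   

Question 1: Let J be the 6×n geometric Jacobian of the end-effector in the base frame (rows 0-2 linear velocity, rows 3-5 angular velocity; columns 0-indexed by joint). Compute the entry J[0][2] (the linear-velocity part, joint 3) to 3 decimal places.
0.433

axis z_2 = (-0.8660,-0.5000,0.0000); lever o_n−o_2 = (-1.1160,-0.0670,-0.8660)
cross product → J_v[:, 2] = (0.4330,-0.7500,-0.5000)
J_ω[:, 2] = z_2
entry J[0][2] = 0.4330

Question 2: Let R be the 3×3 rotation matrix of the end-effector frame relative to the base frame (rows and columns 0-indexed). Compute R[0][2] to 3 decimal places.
0.433

End-effector z-axis (col 2 of R) = (0.4330,-0.7500,-0.5000)
R[0][2] = 0.4330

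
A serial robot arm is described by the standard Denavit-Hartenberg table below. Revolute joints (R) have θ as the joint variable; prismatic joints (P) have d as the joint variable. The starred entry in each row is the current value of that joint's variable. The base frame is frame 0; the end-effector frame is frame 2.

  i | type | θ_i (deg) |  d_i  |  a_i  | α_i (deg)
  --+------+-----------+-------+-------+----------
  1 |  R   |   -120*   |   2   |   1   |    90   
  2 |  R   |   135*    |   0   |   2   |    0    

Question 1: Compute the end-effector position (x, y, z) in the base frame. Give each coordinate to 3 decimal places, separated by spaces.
0.207 0.359 3.414

after link 1: o_1 = (-0.5000, -0.8660, 2.0000)
after link 2: o_2 = (0.2071, 0.3587, 3.4142)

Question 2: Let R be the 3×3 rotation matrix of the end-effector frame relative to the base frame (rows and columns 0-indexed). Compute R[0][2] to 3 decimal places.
-0.866

End-effector z-axis (col 2 of R) = (-0.8660,0.5000,0.0000)
R[0][2] = -0.8660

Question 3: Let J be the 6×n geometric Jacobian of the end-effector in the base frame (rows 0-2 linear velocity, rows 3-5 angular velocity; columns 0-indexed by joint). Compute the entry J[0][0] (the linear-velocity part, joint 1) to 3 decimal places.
axis z_0 = ẑ; lever o_n−o_0 = (0.2071,0.3587,3.4142)
cross product → J_v[:, 0] = (-0.3587,0.2071,0.0000)
J_ω[:, 0] = z_0
entry J[0][0] = -0.3587

-0.359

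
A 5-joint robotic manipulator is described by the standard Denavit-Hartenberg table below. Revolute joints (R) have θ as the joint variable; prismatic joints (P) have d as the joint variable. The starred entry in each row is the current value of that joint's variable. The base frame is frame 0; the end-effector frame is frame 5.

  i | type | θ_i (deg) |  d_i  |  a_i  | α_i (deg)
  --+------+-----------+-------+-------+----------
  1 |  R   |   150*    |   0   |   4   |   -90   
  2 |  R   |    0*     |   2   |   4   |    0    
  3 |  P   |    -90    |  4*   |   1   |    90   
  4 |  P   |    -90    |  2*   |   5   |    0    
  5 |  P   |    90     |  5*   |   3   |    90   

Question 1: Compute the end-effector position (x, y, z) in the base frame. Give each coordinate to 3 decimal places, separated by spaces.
-1.366 -0.366 4.000

after link 1: o_1 = (-3.4641, 2.0000, 0.0000)
after link 2: o_2 = (-7.9282, 2.2679, 0.0000)
after link 3: o_3 = (-9.9282, -1.1962, 1.0000)
after link 4: o_4 = (-5.6962, 2.1340, 1.0000)
after link 5: o_5 = (-1.3660, -0.3660, 4.0000)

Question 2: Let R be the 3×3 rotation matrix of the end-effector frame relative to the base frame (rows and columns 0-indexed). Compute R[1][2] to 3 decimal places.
End-effector z-axis (col 2 of R) = (0.5000,0.8660,-0.0000)
R[1][2] = 0.8660

0.866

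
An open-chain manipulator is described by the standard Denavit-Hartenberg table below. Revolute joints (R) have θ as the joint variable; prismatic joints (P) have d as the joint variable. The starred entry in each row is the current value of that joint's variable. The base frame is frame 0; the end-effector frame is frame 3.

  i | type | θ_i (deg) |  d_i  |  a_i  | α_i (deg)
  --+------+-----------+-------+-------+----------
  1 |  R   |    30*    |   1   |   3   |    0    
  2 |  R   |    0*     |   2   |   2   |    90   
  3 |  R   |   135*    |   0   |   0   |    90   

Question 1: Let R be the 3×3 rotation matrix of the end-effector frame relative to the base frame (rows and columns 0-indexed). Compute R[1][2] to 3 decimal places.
End-effector z-axis (col 2 of R) = (0.6124,0.3536,0.7071)
R[1][2] = 0.3536

0.354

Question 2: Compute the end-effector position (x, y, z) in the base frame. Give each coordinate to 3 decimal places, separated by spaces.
4.330 2.500 3.000

after link 1: o_1 = (2.5981, 1.5000, 1.0000)
after link 2: o_2 = (4.3301, 2.5000, 3.0000)
after link 3: o_3 = (4.3301, 2.5000, 3.0000)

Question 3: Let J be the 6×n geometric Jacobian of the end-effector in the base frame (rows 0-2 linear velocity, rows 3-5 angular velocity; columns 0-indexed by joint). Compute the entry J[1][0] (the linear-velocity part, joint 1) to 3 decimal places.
4.330

axis z_0 = ẑ; lever o_n−o_0 = (4.3301,2.5000,3.0000)
cross product → J_v[:, 0] = (-2.5000,4.3301,0.0000)
J_ω[:, 0] = z_0
entry J[1][0] = 4.3301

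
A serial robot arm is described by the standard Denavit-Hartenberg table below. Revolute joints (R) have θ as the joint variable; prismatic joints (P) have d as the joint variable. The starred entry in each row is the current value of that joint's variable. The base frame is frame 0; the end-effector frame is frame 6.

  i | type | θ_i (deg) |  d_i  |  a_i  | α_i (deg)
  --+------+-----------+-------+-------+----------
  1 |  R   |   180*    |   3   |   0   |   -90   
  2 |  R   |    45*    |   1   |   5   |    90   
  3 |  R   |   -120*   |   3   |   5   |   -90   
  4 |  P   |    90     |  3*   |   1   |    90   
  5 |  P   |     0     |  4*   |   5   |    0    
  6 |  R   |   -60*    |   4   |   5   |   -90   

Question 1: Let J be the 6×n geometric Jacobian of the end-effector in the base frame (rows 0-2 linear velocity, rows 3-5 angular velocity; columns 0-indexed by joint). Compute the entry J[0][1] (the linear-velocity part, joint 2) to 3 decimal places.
2.014

axis z_1 = (-0.0000,-1.0000,0.0000); lever o_n−o_1 = (5.7643,9.5933,-2.0139)
cross product → J_v[:, 1] = (2.0139,0.0000,5.7643)
J_ω[:, 1] = z_1
entry J[0][1] = 2.0139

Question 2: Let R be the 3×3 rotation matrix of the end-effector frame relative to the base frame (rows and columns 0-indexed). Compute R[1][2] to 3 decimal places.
End-effector z-axis (col 2 of R) = (0.3062,0.2500,-0.9186)
R[1][2] = 0.2500

0.250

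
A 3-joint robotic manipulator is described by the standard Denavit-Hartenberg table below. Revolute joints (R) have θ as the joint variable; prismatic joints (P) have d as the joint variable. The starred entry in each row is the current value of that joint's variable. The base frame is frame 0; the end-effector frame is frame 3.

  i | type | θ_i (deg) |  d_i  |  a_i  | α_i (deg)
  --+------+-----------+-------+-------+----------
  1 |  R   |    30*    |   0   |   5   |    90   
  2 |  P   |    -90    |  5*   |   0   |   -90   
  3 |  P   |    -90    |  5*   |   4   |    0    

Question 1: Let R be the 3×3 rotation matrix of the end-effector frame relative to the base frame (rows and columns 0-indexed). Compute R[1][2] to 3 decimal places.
0.500

End-effector z-axis (col 2 of R) = (0.8660,0.5000,0.0000)
R[1][2] = 0.5000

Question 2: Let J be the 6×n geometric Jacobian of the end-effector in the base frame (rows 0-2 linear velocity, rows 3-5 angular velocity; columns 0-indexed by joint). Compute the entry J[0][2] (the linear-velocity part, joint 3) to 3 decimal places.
prismatic axis z_2 = (0.8660,0.5000,0.0000)
J_v[:, 2] = z_2; J_ω[:, 2] = (0,0,0)
entry J[0][2] = 0.8660

0.866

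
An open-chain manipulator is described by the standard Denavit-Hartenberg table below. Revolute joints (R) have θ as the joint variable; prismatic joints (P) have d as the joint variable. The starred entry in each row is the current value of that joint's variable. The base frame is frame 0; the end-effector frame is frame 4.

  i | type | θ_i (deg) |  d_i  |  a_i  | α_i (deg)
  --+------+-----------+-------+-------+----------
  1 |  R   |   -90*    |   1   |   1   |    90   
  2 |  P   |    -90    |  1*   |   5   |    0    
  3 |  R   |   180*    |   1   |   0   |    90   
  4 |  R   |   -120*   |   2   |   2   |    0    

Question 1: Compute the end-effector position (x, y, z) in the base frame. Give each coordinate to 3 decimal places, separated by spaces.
after link 1: o_1 = (0.0000, -1.0000, 1.0000)
after link 2: o_2 = (-1.0000, -1.0000, -4.0000)
after link 3: o_3 = (-2.0000, -1.0000, -4.0000)
after link 4: o_4 = (-0.2679, -3.0000, -5.0000)

-0.268 -3.000 -5.000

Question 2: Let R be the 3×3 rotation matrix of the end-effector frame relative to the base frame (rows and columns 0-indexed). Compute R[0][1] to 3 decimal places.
0.500

End-effector y-axis (col 1 of R) = (0.5000,-0.0000,0.8660)
R[0][1] = 0.5000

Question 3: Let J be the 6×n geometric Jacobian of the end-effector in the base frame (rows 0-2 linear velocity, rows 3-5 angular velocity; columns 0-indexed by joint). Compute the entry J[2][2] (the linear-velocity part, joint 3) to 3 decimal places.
axis z_2 = (-1.0000,-0.0000,0.0000); lever o_n−o_2 = (0.7321,-2.0000,-1.0000)
cross product → J_v[:, 2] = (0.0000,-1.0000,2.0000)
J_ω[:, 2] = z_2
entry J[2][2] = 2.0000

2.000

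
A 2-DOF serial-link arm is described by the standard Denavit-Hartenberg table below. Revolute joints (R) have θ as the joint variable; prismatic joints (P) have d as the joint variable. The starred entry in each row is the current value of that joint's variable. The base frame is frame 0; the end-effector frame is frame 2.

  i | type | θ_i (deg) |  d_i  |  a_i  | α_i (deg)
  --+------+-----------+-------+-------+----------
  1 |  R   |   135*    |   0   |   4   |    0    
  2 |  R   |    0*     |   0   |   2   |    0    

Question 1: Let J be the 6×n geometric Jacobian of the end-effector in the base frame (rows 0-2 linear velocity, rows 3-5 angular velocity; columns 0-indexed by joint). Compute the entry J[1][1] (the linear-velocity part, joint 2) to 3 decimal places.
axis z_1 = (0.0000,0.0000,1.0000); lever o_n−o_1 = (-1.4142,1.4142,0.0000)
cross product → J_v[:, 1] = (-1.4142,-1.4142,0.0000)
J_ω[:, 1] = z_1
entry J[1][1] = -1.4142

-1.414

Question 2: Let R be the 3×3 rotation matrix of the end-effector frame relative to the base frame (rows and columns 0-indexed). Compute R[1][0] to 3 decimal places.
0.707

End-effector x-axis (col 0 of R) = (-0.7071,0.7071,0.0000)
R[1][0] = 0.7071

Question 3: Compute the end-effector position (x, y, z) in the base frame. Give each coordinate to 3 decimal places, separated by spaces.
after link 1: o_1 = (-2.8284, 2.8284, 0.0000)
after link 2: o_2 = (-4.2426, 4.2426, 0.0000)

-4.243 4.243 0.000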